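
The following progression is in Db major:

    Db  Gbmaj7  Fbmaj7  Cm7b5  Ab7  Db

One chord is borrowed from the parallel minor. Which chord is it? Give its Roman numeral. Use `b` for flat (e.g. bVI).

bIIImaj7

The diatonic triads in Db major are Db, Ebm, Fm, Gb, Ab, Bbm, Cdim. Db, Gbmaj7, Cm7b5 and Ab7 are all diatonic. Fbmaj7 (Fb–Ab–Cb–Eb) is not: scale degree 3 in Db major carries Fm (iii). In Db minor the chord on that degree is Fbmaj7, so here it functions as bIIImaj7, borrowed from the parallel minor.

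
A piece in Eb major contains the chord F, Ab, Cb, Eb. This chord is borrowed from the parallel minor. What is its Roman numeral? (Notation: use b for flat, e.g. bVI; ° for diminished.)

F is scale degree 2 in Eb major. The diatonic chord on degree 2 would be Fm (ii), but F–Ab–Cb–Eb is the half-diminished-seventh chord from Eb minor. As a borrowed chord it is labeled iiø7.

iiø7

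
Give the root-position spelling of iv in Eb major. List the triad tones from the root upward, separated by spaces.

Ab Cb Eb

The root, Ab, is scale degree 4 — the same note in Eb major and Eb minor; only the chord quality changes. Building the minor chord from the parallel minor on Ab: Ab–Cb–Eb.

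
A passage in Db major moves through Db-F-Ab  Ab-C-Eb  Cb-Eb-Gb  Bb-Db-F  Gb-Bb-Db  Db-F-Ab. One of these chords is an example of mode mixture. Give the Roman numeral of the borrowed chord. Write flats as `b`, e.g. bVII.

bVII

The diatonic triads in Db major are Db, Ebm, Fm, Gb, Ab, Bbm, Cdim. Db–F–Ab = Db, Ab–C–Eb = Ab, Bb–Db–F = Bbm and Gb–Bb–Db = Gb all belong to that set. But Cb–Eb–Gb is foreign: the diatonic vii° on degree 7 is Cdim, whereas Cb comes from Db minor. It is labeled bVII.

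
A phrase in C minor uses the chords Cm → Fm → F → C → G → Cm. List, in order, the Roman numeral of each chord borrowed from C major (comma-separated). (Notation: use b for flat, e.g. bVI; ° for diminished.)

IV, I

In C minor (with V from harmonic minor) the diatonic chords are Cm, Ddim, Eb, Fm, G, Ab, Bb. Of the given chords, Cm, Fm and G are diatonic. F (F–A–C) doesn't fit — on degree 4 C minor would have Fm (iv). F is the degree-4 chord of C major, so it is the borrowed IV. C (C–E–G) doesn't fit — on degree 1 C minor would have Cm (i). C is the degree-1 chord of C major, so it is the borrowed I.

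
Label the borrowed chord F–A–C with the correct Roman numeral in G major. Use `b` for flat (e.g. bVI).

In G major scale degree 7 is F#; F is its lowered form, from G minor. Diatonically G major has F#dim (vii°) on that degree; F–A–C is instead the major chord native to G minor, so it takes the label bVII.

bVII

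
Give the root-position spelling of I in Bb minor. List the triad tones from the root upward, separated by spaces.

The root, Bb, is scale degree 1 — the same note in Bb minor and Bb major; only the chord quality changes. In Bb major the chord on Bb is Bb–D–F.

Bb D F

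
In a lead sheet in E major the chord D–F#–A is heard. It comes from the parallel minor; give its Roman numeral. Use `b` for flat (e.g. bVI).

bVII

The root D is the lowered 7th scale degree — diatonically E major has D# there. Diatonically E major has D#dim (vii°) on that degree; D–F#–A is instead the major chord native to E minor, so it takes the label bVII.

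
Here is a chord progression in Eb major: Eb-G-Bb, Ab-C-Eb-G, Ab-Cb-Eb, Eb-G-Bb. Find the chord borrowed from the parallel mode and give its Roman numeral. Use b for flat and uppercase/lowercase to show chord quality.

iv

In Eb major the diatonic chords are Eb, Fm, Gm, Ab, Bb, Cm, Ddim. Eb–G–Bb = Eb and Ab–C–Eb–G = Abmaj7 both belong to that set. But Ab–Cb–Eb is foreign: the diatonic IV on degree 4 is Ab, whereas Abm comes from Eb minor. It is labeled iv.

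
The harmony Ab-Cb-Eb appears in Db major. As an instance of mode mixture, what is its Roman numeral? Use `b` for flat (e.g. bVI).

v

Ab is scale degree 5 in Db major. The diatonic chord on degree 5 would be Ab (V), but Ab–Cb–Eb is the minor chord from Db minor. As a borrowed chord it is labeled v.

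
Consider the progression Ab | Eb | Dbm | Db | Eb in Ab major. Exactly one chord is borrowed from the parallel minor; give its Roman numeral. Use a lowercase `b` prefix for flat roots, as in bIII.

iv

In Ab major the diatonic chords are Ab, Bbm, Cm, Db, Eb, Fm, Gdim. Ab, Eb and Db all belong to that set. But Dbm (Db–Fb–Ab) is foreign: the diatonic IV on degree 4 is Db, whereas Dbm comes from Ab minor. It is labeled iv.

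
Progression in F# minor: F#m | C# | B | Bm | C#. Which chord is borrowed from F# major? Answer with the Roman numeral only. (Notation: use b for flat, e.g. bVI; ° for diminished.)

F# minor has the diatonic set F#m, G#dim, A, Bm, C#, D, E (with V from harmonic minor). Of the given chords, F#m, C# and Bm are diatonic. But B (B–D#–F#) is foreign: the diatonic iv on degree 4 is Bm, whereas B comes from F# major. It is labeled IV.

IV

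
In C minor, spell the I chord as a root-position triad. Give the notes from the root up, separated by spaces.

C E G

The root, C, is scale degree 1 — the same note in C minor and C major; only the chord quality changes. In C major the chord on C is C–E–G.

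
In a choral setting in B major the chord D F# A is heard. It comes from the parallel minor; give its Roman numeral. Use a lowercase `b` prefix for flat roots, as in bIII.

bIII

In B major scale degree 3 is D#; D is its lowered form, from B minor. The diatonic chord on degree 3 would be D#m (iii), but D–F#–A is the major chord from B minor. As a borrowed chord it is labeled bIII.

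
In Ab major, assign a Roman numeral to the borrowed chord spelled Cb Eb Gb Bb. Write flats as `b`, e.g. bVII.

In Ab major scale degree 3 is C; Cb is its lowered form, from Ab minor. Diatonically Ab major has Cm (iii) on that degree; Cb–Eb–Gb–Bb is instead the major-seventh chord native to Ab minor, so it takes the label bIIImaj7.

bIIImaj7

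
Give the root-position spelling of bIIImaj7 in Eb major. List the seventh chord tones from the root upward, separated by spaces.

The root of bIIImaj7 is the lowered 3rd degree: G becomes Gb. Building the major-seventh chord from the parallel minor on Gb: Gb–Bb–Db–F.

Gb Bb Db F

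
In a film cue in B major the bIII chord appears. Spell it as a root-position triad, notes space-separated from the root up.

The root of bIII is the lowered 3rd degree: D# becomes D. Building the major chord from the parallel minor on D: D–F#–A.

D F# A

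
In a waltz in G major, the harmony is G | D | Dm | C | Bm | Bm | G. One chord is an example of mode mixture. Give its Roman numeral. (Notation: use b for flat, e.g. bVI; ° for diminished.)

v

The diatonic triads in G major are G, Am, Bm, C, D, Em, F#dim. Of the given chords, G, D, C and Bm are diatonic. But Dm (D–F–A) is foreign: the diatonic V on degree 5 is D, whereas Dm comes from G minor. It is labeled v.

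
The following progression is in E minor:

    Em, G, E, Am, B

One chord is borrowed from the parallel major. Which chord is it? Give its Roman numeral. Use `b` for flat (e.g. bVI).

In E minor (with V from harmonic minor) the diatonic chords are Em, F#dim, G, Am, B, C, D. Em, G, Am and B all belong to that set. E (E–G#–B) is not: scale degree 1 in E minor carries Em (i). In E major the chord on that degree is E, so here it functions as I, borrowed from the parallel major.

I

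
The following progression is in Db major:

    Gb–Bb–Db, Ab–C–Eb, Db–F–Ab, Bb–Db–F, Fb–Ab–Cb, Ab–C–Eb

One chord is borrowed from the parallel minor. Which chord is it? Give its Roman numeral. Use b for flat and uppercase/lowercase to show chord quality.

Db major has the diatonic set Db, Ebm, Fm, Gb, Ab, Bbm, Cdim. Of the given chords, Gb–Bb–Db = Gb, Ab–C–Eb = Ab, Db–F–Ab = Db and Bb–Db–F = Bbm are diatonic. But Fb–Ab–Cb is foreign: the diatonic iii on degree 3 is Fm, whereas Fb comes from Db minor. It is labeled bIII.

bIII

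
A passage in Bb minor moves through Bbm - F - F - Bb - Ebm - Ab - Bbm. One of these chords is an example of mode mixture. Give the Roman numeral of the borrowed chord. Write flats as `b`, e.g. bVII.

I

The diatonic triads in Bb minor (with V from harmonic minor) are Bbm, Cdim, Db, Ebm, F, Gb, Ab. Of the given chords, Bbm, F, Ebm and Ab are diatonic. Bb (Bb–D–F) doesn't fit — on degree 1 Bb minor would have Bbm (i). Bb is the degree-1 chord of Bb major, so it is the borrowed I.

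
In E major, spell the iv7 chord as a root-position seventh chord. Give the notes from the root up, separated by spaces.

The root, A, is scale degree 4 — the same note in E major and E minor; only the chord quality changes. In E minor the chord on A is A–C–E–G.

A C E G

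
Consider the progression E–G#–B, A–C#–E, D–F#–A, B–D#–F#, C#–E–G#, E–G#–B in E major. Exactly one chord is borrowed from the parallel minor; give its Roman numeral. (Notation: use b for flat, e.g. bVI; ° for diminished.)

bVII

The diatonic triads in E major are E, F#m, G#m, A, B, C#m, D#dim. E–G#–B = E, A–C#–E = A, B–D#–F# = B and C#–E–G# = C#m all belong to that set. But D–F#–A is foreign: the diatonic vii° on degree 7 is D#dim, whereas D comes from E minor. It is labeled bVII.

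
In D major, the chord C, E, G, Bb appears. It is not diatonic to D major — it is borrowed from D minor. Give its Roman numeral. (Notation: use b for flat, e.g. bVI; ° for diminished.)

bVII7

The root C is the lowered 7th scale degree — diatonically D major has C# there. The diatonic chord on degree 7 would be C#dim (vii°), but C–E–G–Bb is the dominant-seventh chord from D minor. As a borrowed chord it is labeled bVII7.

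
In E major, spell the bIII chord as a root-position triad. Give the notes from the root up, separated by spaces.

bIII is built on the lowered scale degree 3. In E major degree 3 is G#; lowered it becomes G. Building the major chord from the parallel minor on G: G–B–D.

G B D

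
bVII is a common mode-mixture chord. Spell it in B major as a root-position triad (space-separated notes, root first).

bVII is built on the lowered scale degree 7. In B major degree 7 is A#; lowered it becomes A. In B minor the chord on A is A–C#–E.

A C# E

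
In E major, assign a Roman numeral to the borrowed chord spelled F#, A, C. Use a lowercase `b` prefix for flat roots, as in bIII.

F# is scale degree 2 in E major. Diatonically E major has F#m (ii) on that degree; F#–A–C is instead the diminished chord native to E minor, so it takes the label ii°.

ii°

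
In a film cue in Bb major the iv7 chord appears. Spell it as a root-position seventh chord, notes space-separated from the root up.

iv7 is built on scale degree 4, which is Eb in both Bb major and its parallel. Building the minor-seventh chord from the parallel minor on Eb: Eb–Gb–Bb–Db.

Eb Gb Bb Db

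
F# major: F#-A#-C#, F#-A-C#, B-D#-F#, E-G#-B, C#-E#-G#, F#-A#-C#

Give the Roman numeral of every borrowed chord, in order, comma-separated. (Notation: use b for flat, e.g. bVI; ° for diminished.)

F# major has the diatonic set F#, G#m, A#m, B, C#, D#m, E#dim. F#–A#–C# = F#, B–D#–F# = B and C#–E#–G# = C# all belong to that set. But F#–A–C# is foreign: the diatonic I on degree 1 is F#, whereas F#m comes from F# minor. It is labeled i. E–G#–B is not: scale degree 7 in F# major carries E#dim (vii°). In F# minor the chord on that degree is E, so here it functions as bVII, borrowed from the parallel minor.

i, bVII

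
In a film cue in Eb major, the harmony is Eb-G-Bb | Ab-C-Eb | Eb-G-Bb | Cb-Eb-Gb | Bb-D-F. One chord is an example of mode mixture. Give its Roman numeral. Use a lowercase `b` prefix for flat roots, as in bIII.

bVI

The diatonic triads in Eb major are Eb, Fm, Gm, Ab, Bb, Cm, Ddim. Eb–G–Bb = Eb, Ab–C–Eb = Ab and Bb–D–F = Bb are all diatonic. Cb–Eb–Gb is not: scale degree 6 in Eb major carries Cm (vi). In Eb minor the chord on that degree is Cb, so here it functions as bVI, borrowed from the parallel minor.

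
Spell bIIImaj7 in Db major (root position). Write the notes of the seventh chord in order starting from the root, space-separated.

The root of bIIImaj7 is the lowered 3rd degree: F becomes Fb. Building the major-seventh chord from the parallel minor on Fb: Fb–Ab–Cb–Eb.

Fb Ab Cb Eb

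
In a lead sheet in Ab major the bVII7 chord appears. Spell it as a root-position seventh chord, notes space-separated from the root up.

Scale degree 7 in Ab major is G. bVII7 uses the lowered form, Gb, taken from Ab minor. In Ab minor the chord on Gb is Gb–Bb–Db–Fb.

Gb Bb Db Fb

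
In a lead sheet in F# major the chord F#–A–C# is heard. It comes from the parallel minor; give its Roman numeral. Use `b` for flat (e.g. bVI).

The root F# is the diatonic 1st degree of F# major; the borrowing shows in the chord quality. The diatonic chord on degree 1 would be F# (I), but F#–A–C# is the minor chord from F# minor. As a borrowed chord it is labeled i.

i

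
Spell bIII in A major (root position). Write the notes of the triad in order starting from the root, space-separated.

The root of bIII is the lowered 3rd degree: C# becomes C. Stacking thirds in A minor on C gives C–E–G.

C E G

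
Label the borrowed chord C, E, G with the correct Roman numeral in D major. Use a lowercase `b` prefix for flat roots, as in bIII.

C is the lowered form of scale degree 7 in D major (the diatonic degree 7 is C#). The diatonic chord on degree 7 would be C#dim (vii°), but C–E–G is the major chord from D minor. As a borrowed chord it is labeled bVII.

bVII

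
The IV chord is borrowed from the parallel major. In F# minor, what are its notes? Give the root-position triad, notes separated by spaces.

The root, B, is scale degree 4 — the same note in F# minor and F# major; only the chord quality changes. Stacking thirds in F# major on B gives B–D#–F#.

B D# F#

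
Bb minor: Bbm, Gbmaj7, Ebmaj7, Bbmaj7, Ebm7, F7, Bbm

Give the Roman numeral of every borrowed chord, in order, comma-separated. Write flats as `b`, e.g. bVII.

IVmaj7, Imaj7

The diatonic triads in Bb minor (with V from harmonic minor) are Bbm, Cdim, Db, Ebm, F, Gb, Ab. Bbm, Gbmaj7, Ebm7 and F7 are all diatonic. But Ebmaj7 (Eb–G–Bb–D) is foreign: the diatonic iv on degree 4 is Ebm, whereas Ebmaj7 comes from Bb major. It is labeled IVmaj7. But Bbmaj7 (Bb–D–F–A) is foreign: the diatonic i on degree 1 is Bbm, whereas Bbmaj7 comes from Bb major. It is labeled Imaj7.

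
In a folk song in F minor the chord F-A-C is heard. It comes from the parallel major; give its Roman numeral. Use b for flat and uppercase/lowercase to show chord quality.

I

F is scale degree 1 in F minor. The diatonic chord on degree 1 would be Fm (i), but F–A–C is the major chord from F major. As a borrowed chord it is labeled I.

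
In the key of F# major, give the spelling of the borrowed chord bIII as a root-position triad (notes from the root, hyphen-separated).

bIII is built on the lowered scale degree 3. In F# major degree 3 is A#; lowered it becomes A. Building the major chord from the parallel minor on A: A–C#–E.

A-C#-E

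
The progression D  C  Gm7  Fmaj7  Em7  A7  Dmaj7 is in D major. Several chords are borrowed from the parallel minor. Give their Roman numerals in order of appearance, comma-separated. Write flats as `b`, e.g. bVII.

bVII, iv7, bIIImaj7

In D major the diatonic chords are D, Em, F#m, G, A, Bm, C#dim. Of the given chords, D, Em7, A7 and Dmaj7 are diatonic. But C (C–E–G) is foreign: the diatonic vii° on degree 7 is C#dim, whereas C comes from D minor. It is labeled bVII. Gm7 (G–Bb–D–F) is not: scale degree 4 in D major carries G (IV). In D minor the chord on that degree is Gm7, so here it functions as iv7, borrowed from the parallel minor. But Fmaj7 (F–A–C–E) is foreign: the diatonic iii on degree 3 is F#m, whereas Fmaj7 comes from D minor. It is labeled bIIImaj7.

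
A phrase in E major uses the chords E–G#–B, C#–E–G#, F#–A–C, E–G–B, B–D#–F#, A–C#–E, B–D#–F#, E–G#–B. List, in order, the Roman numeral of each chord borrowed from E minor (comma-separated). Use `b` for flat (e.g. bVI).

ii°, i

In E major the diatonic chords are E, F#m, G#m, A, B, C#m, D#dim. Of the given chords, E–G#–B = E, C#–E–G# = C#m, B–D#–F# = B and A–C#–E = A are diatonic. F#–A–C is not: scale degree 2 in E major carries F#m (ii). In E minor the chord on that degree is F#dim, so here it functions as ii°, borrowed from the parallel minor. But E–G–B is foreign: the diatonic I on degree 1 is E, whereas Em comes from E minor. It is labeled i.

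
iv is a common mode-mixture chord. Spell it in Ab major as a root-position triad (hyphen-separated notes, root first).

Db-Fb-Ab

The root, Db, is scale degree 4 — the same note in Ab major and Ab minor; only the chord quality changes. Stacking thirds in Ab minor on Db gives Db–Fb–Ab.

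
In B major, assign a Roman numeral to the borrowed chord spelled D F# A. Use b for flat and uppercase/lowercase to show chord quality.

bIII

In B major scale degree 3 is D#; D is its lowered form, from B minor. Diatonically B major has D#m (iii) on that degree; D–F#–A is instead the major chord native to B minor, so it takes the label bIII.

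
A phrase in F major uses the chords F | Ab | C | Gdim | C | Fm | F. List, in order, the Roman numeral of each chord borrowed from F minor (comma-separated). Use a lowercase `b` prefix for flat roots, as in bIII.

The diatonic triads in F major are F, Gm, Am, Bb, C, Dm, Edim. Of the given chords, F and C are diatonic. But Ab (Ab–C–Eb) is foreign: the diatonic iii on degree 3 is Am, whereas Ab comes from F minor. It is labeled bIII. Gdim (G–Bb–Db) doesn't fit — on degree 2 F major would have Gm (ii). Gdim is the degree-2 chord of F minor, so it is the borrowed ii°. Fm (F–Ab–C) is not: scale degree 1 in F major carries F (I). In F minor the chord on that degree is Fm, so here it functions as i, borrowed from the parallel minor.

bIII, ii°, i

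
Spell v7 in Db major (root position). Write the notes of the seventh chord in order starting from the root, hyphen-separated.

v7 is built on scale degree 5, which is Ab in both Db major and its parallel. Stacking thirds in Db minor on Ab gives Ab–Cb–Eb–Gb.

Ab-Cb-Eb-Gb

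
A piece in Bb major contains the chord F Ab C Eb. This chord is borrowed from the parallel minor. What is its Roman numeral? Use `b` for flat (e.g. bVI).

v7

F is scale degree 5 in Bb major. F–Ab–C–Eb is a minor-seventh chord — the form found in Bb minor, not the diatonic V (F). Borrowed into Bb major it is written v7.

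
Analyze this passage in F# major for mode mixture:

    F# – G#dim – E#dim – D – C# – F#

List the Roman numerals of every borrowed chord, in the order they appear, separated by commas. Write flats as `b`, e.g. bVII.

ii°, bVI

F# major has the diatonic set F#, G#m, A#m, B, C#, D#m, E#dim. F#, E#dim and C# all belong to that set. G#dim (G#–B–D) doesn't fit — on degree 2 F# major would have G#m (ii). G#dim is the degree-2 chord of F# minor, so it is the borrowed ii°. D (D–F#–A) doesn't fit — on degree 6 F# major would have D#m (vi). D is the degree-6 chord of F# minor, so it is the borrowed bVI.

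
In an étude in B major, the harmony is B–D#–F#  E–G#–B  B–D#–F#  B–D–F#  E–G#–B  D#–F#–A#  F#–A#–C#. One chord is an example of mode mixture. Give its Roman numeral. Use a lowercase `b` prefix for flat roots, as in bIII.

i

The diatonic triads in B major are B, C#m, D#m, E, F#, G#m, A#dim. B–D#–F# = B, E–G#–B = E, D#–F#–A# = D#m and F#–A#–C# = F# are all diatonic. B–D–F# is not: scale degree 1 in B major carries B (I). In B minor the chord on that degree is Bm, so here it functions as i, borrowed from the parallel minor.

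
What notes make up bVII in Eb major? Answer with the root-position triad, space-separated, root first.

Scale degree 7 in Eb major is D. bVII uses the lowered form, Db, taken from Eb minor. Building the major chord from the parallel minor on Db: Db–F–Ab.

Db F Ab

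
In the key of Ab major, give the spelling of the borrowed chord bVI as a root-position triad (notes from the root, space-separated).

Fb Ab Cb

The root of bVI is the lowered 6th degree: F becomes Fb. Building the major chord from the parallel minor on Fb: Fb–Ab–Cb.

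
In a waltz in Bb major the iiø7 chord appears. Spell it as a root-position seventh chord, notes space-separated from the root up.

C Eb Gb Bb

The root, C, is scale degree 2 — the same note in Bb major and Bb minor; only the chord quality changes. Stacking thirds in Bb minor on C gives C–Eb–Gb–Bb.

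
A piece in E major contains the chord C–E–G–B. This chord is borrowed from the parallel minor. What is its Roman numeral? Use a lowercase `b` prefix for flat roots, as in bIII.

C is the lowered form of scale degree 6 in E major (the diatonic degree 6 is C#). Diatonically E major has C#m (vi) on that degree; C–E–G–B is instead the major-seventh chord native to E minor, so it takes the label bVImaj7.

bVImaj7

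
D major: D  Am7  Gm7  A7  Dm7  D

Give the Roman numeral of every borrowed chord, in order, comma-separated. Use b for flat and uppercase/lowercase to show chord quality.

v7, iv7, i7

D major has the diatonic set D, Em, F#m, G, A, Bm, C#dim. Of the given chords, D and A7 are diatonic. Am7 (A–C–E–G) is not: scale degree 5 in D major carries A (V). In D minor the chord on that degree is Am7, so here it functions as v7, borrowed from the parallel minor. Gm7 (G–Bb–D–F) doesn't fit — on degree 4 D major would have G (IV). Gm7 is the degree-4 chord of D minor, so it is the borrowed iv7. Dm7 (D–F–A–C) is not: scale degree 1 in D major carries D (I). In D minor the chord on that degree is Dm7, so here it functions as i7, borrowed from the parallel minor.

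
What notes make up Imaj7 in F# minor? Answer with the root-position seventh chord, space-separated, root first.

Imaj7 is built on scale degree 1, which is F# in both F# minor and its parallel. Stacking thirds in F# major on F# gives F#–A#–C#–E#.

F# A# C# E#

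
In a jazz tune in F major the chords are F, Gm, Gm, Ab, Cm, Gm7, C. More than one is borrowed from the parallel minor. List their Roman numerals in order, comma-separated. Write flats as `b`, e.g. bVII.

bIII, v

The diatonic triads in F major are F, Gm, Am, Bb, C, Dm, Edim. F, Gm, Gm7 and C are all diatonic. Ab (Ab–C–Eb) is not: scale degree 3 in F major carries Am (iii). In F minor the chord on that degree is Ab, so here it functions as bIII, borrowed from the parallel minor. But Cm (C–Eb–G) is foreign: the diatonic V on degree 5 is C, whereas Cm comes from F minor. It is labeled v.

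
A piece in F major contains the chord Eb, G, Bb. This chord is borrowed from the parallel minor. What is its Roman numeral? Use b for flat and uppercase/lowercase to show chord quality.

Eb is the lowered form of scale degree 7 in F major (the diatonic degree 7 is E). Eb–G–Bb is a major chord — the form found in F minor, not the diatonic vii° (Edim). Borrowed into F major it is written bVII.

bVII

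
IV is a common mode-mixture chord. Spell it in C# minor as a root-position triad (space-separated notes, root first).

The root, F#, is scale degree 4 — the same note in C# minor and C# major; only the chord quality changes. In C# major the chord on F# is F#–A#–C#.

F# A# C#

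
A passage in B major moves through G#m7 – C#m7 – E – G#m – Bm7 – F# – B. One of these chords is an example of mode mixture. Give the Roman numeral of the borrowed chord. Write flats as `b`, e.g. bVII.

i7

B major has the diatonic set B, C#m, D#m, E, F#, G#m, A#dim. G#m7, C#m7, E, G#m, F# and B all belong to that set. Bm7 (B–D–F#–A) is not: scale degree 1 in B major carries B (I). In B minor the chord on that degree is Bm7, so here it functions as i7, borrowed from the parallel minor.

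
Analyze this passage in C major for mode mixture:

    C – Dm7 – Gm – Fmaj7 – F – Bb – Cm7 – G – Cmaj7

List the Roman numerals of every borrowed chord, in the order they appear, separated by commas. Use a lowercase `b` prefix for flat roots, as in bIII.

v, bVII, i7

In C major the diatonic chords are C, Dm, Em, F, G, Am, Bdim. Of the given chords, C, Dm7, Fmaj7, F, G and Cmaj7 are diatonic. Gm (G–Bb–D) is not: scale degree 5 in C major carries G (V). In C minor the chord on that degree is Gm, so here it functions as v, borrowed from the parallel minor. Bb (Bb–D–F) is not: scale degree 7 in C major carries Bdim (vii°). In C minor the chord on that degree is Bb, so here it functions as bVII, borrowed from the parallel minor. Cm7 (C–Eb–G–Bb) is not: scale degree 1 in C major carries C (I). In C minor the chord on that degree is Cm7, so here it functions as i7, borrowed from the parallel minor.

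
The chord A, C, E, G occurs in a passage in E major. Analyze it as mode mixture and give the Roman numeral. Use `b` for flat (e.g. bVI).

iv7

The root A is the diatonic 4th degree of E major; the borrowing shows in the chord quality. A–C–E–G is a minor-seventh chord — the form found in E minor, not the diatonic IV (A). Borrowed into E major it is written iv7.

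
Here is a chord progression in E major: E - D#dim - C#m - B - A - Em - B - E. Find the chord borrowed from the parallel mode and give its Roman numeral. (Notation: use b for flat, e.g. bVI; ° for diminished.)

E major has the diatonic set E, F#m, G#m, A, B, C#m, D#dim. E, D#dim, C#m, B and A are all diatonic. But Em (E–G–B) is foreign: the diatonic I on degree 1 is E, whereas Em comes from E minor. It is labeled i.

i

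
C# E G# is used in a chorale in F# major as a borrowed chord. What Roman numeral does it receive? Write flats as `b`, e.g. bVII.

v

The root C# is the diatonic 5th degree of F# major; the borrowing shows in the chord quality. C#–E–G# is a minor chord — the form found in F# minor, not the diatonic V (C#). Borrowed into F# major it is written v.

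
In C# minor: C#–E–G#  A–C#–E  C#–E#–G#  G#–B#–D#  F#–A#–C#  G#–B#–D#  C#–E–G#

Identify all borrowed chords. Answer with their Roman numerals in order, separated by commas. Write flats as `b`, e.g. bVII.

C# minor has the diatonic set C#m, D#dim, E, F#m, G#, A, B (with V from harmonic minor). Of the given chords, C#–E–G# = C#m, A–C#–E = A and G#–B#–D# = G# are diatonic. C#–E#–G# is not: scale degree 1 in C# minor carries C#m (i). In C# major the chord on that degree is C#, so here it functions as I, borrowed from the parallel major. F#–A#–C# doesn't fit — on degree 4 C# minor would have F#m (iv). F# is the degree-4 chord of C# major, so it is the borrowed IV.

I, IV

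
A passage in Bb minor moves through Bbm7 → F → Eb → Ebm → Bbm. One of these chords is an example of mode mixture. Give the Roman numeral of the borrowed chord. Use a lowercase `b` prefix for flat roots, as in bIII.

IV

The diatonic triads in Bb minor (with V from harmonic minor) are Bbm, Cdim, Db, Ebm, F, Gb, Ab. Bbm7, F, Ebm and Bbm are all diatonic. Eb (Eb–G–Bb) doesn't fit — on degree 4 Bb minor would have Ebm (iv). Eb is the degree-4 chord of Bb major, so it is the borrowed IV.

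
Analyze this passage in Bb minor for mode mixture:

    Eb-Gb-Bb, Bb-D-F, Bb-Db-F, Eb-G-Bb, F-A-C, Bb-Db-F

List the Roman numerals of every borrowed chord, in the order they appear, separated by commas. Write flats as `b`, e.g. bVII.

Bb minor has the diatonic set Bbm, Cdim, Db, Ebm, F, Gb, Ab (with V from harmonic minor). Eb–Gb–Bb = Ebm, Bb–Db–F = Bbm and F–A–C = F are all diatonic. But Bb–D–F is foreign: the diatonic i on degree 1 is Bbm, whereas Bb comes from Bb major. It is labeled I. But Eb–G–Bb is foreign: the diatonic iv on degree 4 is Ebm, whereas Eb comes from Bb major. It is labeled IV.

I, IV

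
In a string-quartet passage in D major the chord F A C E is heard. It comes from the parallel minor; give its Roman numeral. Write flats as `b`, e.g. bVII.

The root F is the lowered 3rd scale degree — diatonically D major has F# there. F–A–C–E is a major-seventh chord — the form found in D minor, not the diatonic iii (F#m). Borrowed into D major it is written bIIImaj7.

bIIImaj7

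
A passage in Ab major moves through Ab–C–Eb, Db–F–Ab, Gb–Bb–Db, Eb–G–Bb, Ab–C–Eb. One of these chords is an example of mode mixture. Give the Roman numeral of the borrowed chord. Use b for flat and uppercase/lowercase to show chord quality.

bVII

The diatonic triads in Ab major are Ab, Bbm, Cm, Db, Eb, Fm, Gdim. Ab–C–Eb = Ab, Db–F–Ab = Db and Eb–G–Bb = Eb all belong to that set. Gb–Bb–Db is not: scale degree 7 in Ab major carries Gdim (vii°). In Ab minor the chord on that degree is Gb, so here it functions as bVII, borrowed from the parallel minor.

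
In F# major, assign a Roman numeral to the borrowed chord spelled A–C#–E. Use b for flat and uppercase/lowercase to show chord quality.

In F# major scale degree 3 is A#; A is its lowered form, from F# minor. Diatonically F# major has A#m (iii) on that degree; A–C#–E is instead the major chord native to F# minor, so it takes the label bIII.

bIII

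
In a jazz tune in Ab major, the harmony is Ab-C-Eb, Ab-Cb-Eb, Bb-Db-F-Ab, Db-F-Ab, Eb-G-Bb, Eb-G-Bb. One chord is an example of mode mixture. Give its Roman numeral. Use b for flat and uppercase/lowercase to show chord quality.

Ab major has the diatonic set Ab, Bbm, Cm, Db, Eb, Fm, Gdim. Of the given chords, Ab–C–Eb = Ab, Bb–Db–F–Ab = Bbm7, Db–F–Ab = Db and Eb–G–Bb = Eb are diatonic. Ab–Cb–Eb is not: scale degree 1 in Ab major carries Ab (I). In Ab minor the chord on that degree is Abm, so here it functions as i, borrowed from the parallel minor.

i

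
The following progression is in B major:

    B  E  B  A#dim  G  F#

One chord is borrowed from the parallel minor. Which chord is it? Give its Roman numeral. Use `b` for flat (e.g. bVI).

bVI

B major has the diatonic set B, C#m, D#m, E, F#, G#m, A#dim. Of the given chords, B, E, A#dim and F# are diatonic. G (G–B–D) is not: scale degree 6 in B major carries G#m (vi). In B minor the chord on that degree is G, so here it functions as bVI, borrowed from the parallel minor.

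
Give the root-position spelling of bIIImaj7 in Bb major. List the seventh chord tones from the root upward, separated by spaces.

The root of bIIImaj7 is the lowered 3rd degree: D becomes Db. In Bb minor the chord on Db is Db–F–Ab–C.

Db F Ab C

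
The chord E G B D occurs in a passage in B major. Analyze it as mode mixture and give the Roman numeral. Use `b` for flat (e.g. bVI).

The root E is the diatonic 4th degree of B major; the borrowing shows in the chord quality. The diatonic chord on degree 4 would be E (IV), but E–G–B–D is the minor-seventh chord from B minor. As a borrowed chord it is labeled iv7.

iv7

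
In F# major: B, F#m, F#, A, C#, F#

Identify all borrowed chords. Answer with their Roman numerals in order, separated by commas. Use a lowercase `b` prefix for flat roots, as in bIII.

i, bIII

In F# major the diatonic chords are F#, G#m, A#m, B, C#, D#m, E#dim. Of the given chords, B, F# and C# are diatonic. But F#m (F#–A–C#) is foreign: the diatonic I on degree 1 is F#, whereas F#m comes from F# minor. It is labeled i. But A (A–C#–E) is foreign: the diatonic iii on degree 3 is A#m, whereas A comes from F# minor. It is labeled bIII.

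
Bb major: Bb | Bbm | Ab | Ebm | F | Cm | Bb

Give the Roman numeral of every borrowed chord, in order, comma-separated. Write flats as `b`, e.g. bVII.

Bb major has the diatonic set Bb, Cm, Dm, Eb, F, Gm, Adim. Of the given chords, Bb, F and Cm are diatonic. But Bbm (Bb–Db–F) is foreign: the diatonic I on degree 1 is Bb, whereas Bbm comes from Bb minor. It is labeled i. But Ab (Ab–C–Eb) is foreign: the diatonic vii° on degree 7 is Adim, whereas Ab comes from Bb minor. It is labeled bVII. Ebm (Eb–Gb–Bb) is not: scale degree 4 in Bb major carries Eb (IV). In Bb minor the chord on that degree is Ebm, so here it functions as iv, borrowed from the parallel minor.

i, bVII, iv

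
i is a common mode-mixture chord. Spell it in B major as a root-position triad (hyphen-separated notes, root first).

B-D-F#

The root, B, is scale degree 1 — the same note in B major and B minor; only the chord quality changes. In B minor the chord on B is B–D–F#.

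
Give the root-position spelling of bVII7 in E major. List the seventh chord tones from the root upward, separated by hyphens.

bVII7 is built on the lowered scale degree 7. In E major degree 7 is D#; lowered it becomes D. Building the dominant-seventh chord from the parallel minor on D: D–F#–A–C.

D-F#-A-C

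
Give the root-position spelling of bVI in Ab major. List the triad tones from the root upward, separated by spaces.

Fb Ab Cb

Scale degree 6 in Ab major is F. bVI uses the lowered form, Fb, taken from Ab minor. Stacking thirds in Ab minor on Fb gives Fb–Ab–Cb.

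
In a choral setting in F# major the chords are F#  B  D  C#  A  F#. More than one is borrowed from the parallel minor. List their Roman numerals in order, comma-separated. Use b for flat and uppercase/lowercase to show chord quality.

F# major has the diatonic set F#, G#m, A#m, B, C#, D#m, E#dim. F#, B and C# all belong to that set. D (D–F#–A) doesn't fit — on degree 6 F# major would have D#m (vi). D is the degree-6 chord of F# minor, so it is the borrowed bVI. A (A–C#–E) is not: scale degree 3 in F# major carries A#m (iii). In F# minor the chord on that degree is A, so here it functions as bIII, borrowed from the parallel minor.

bVI, bIII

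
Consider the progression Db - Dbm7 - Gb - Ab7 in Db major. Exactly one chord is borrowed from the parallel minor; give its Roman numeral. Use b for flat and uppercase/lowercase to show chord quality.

Db major has the diatonic set Db, Ebm, Fm, Gb, Ab, Bbm, Cdim. Of the given chords, Db, Gb and Ab7 are diatonic. Dbm7 (Db–Fb–Ab–Cb) is not: scale degree 1 in Db major carries Db (I). In Db minor the chord on that degree is Dbm7, so here it functions as i7, borrowed from the parallel minor.

i7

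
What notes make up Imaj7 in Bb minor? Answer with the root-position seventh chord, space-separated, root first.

Bb D F A

Imaj7 is built on scale degree 1, which is Bb in both Bb minor and its parallel. Building the major-seventh chord from the parallel major on Bb: Bb–D–F–A.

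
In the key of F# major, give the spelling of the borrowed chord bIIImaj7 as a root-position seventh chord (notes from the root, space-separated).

Scale degree 3 in F# major is A#. bIIImaj7 uses the lowered form, A, taken from F# minor. Stacking thirds in F# minor on A gives A–C#–E–G#.

A C# E G#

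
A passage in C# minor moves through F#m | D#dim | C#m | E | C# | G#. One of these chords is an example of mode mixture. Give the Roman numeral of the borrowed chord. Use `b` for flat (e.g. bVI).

I

The diatonic triads in C# minor (with V from harmonic minor) are C#m, D#dim, E, F#m, G#, A, B. F#m, D#dim, C#m, E and G# all belong to that set. C# (C#–E#–G#) is not: scale degree 1 in C# minor carries C#m (i). In C# major the chord on that degree is C#, so here it functions as I, borrowed from the parallel major.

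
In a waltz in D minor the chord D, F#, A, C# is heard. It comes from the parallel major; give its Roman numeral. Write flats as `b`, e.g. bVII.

D is scale degree 1 in D minor. D–F#–A–C# is a major-seventh chord — the form found in D major, not the diatonic i (Dm). Borrowed into D minor it is written Imaj7.

Imaj7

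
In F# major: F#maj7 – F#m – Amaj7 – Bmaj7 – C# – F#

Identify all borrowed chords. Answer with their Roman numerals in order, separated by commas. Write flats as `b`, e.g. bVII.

i, bIIImaj7

F# major has the diatonic set F#, G#m, A#m, B, C#, D#m, E#dim. F#maj7, Bmaj7, C# and F# all belong to that set. But F#m (F#–A–C#) is foreign: the diatonic I on degree 1 is F#, whereas F#m comes from F# minor. It is labeled i. Amaj7 (A–C#–E–G#) doesn't fit — on degree 3 F# major would have A#m (iii). Amaj7 is the degree-3 chord of F# minor, so it is the borrowed bIIImaj7.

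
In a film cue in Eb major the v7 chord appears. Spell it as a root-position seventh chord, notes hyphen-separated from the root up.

The root, Bb, is scale degree 5 — the same note in Eb major and Eb minor; only the chord quality changes. In Eb minor the chord on Bb is Bb–Db–F–Ab.

Bb-Db-F-Ab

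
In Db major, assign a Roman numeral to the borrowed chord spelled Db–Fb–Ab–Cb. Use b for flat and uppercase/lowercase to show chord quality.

i7

Db is scale degree 1 in Db major. Db–Fb–Ab–Cb is a minor-seventh chord — the form found in Db minor, not the diatonic I (Db). Borrowed into Db major it is written i7.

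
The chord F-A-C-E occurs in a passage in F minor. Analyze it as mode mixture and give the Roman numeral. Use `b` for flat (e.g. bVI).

The root F is the diatonic 1st degree of F minor; the borrowing shows in the chord quality. Diatonically F minor has Fm (i) on that degree; F–A–C–E is instead the major-seventh chord native to F major, so it takes the label Imaj7.

Imaj7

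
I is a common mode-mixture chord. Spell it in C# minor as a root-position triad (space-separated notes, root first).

The root, C#, is scale degree 1 — the same note in C# minor and C# major; only the chord quality changes. In C# major the chord on C# is C#–E#–G#.

C# E# G#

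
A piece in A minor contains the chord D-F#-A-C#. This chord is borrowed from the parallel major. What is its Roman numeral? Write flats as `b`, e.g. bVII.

IVmaj7

The root D is the diatonic 4th degree of A minor; the borrowing shows in the chord quality. The diatonic chord on degree 4 would be Dm (iv), but D–F#–A–C# is the major-seventh chord from A major. As a borrowed chord it is labeled IVmaj7.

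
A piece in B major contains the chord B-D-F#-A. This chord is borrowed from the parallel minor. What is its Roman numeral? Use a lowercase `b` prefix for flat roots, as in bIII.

i7

B is scale degree 1 in B major. The diatonic chord on degree 1 would be B (I), but B–D–F#–A is the minor-seventh chord from B minor. As a borrowed chord it is labeled i7.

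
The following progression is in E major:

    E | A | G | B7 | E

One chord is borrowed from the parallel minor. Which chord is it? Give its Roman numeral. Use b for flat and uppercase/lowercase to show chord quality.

E major has the diatonic set E, F#m, G#m, A, B, C#m, D#dim. Of the given chords, E, A and B7 are diatonic. G (G–B–D) is not: scale degree 3 in E major carries G#m (iii). In E minor the chord on that degree is G, so here it functions as bIII, borrowed from the parallel minor.

bIII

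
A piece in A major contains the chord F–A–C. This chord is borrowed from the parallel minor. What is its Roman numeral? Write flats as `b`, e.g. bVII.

F is the lowered form of scale degree 6 in A major (the diatonic degree 6 is F#). F–A–C is a major chord — the form found in A minor, not the diatonic vi (F#m). Borrowed into A major it is written bVI.

bVI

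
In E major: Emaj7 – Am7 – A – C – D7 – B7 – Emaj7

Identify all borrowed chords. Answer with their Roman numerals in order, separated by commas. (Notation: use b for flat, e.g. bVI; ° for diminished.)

iv7, bVI, bVII7

In E major the diatonic chords are E, F#m, G#m, A, B, C#m, D#dim. Of the given chords, Emaj7, A and B7 are diatonic. But Am7 (A–C–E–G) is foreign: the diatonic IV on degree 4 is A, whereas Am7 comes from E minor. It is labeled iv7. C (C–E–G) is not: scale degree 6 in E major carries C#m (vi). In E minor the chord on that degree is C, so here it functions as bVI, borrowed from the parallel minor. D7 (D–F#–A–C) doesn't fit — on degree 7 E major would have D#dim (vii°). D7 is the degree-7 chord of E minor, so it is the borrowed bVII7.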